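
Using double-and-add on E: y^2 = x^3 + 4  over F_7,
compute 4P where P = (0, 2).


k = 4 = 100_2 (binary, LSB first: 001)
Double-and-add from P = (0, 2):
  bit 0 = 0: acc unchanged = O
  bit 1 = 0: acc unchanged = O
  bit 2 = 1: acc = O + (0, 2) = (0, 2)

4P = (0, 2)


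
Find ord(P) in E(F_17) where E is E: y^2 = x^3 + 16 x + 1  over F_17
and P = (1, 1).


Compute successive multiples of P until we hit O:
  1P = (1, 1)
  2P = (16, 1)
  3P = (0, 16)
  4P = (3, 12)
  5P = (5, 11)
  6P = (13, 3)
  7P = (12, 0)
  8P = (13, 14)
  ... (continuing to 14P)
  14P = O

ord(P) = 14


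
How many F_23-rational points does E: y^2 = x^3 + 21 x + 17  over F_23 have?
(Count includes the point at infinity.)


For each x in F_23, count y with y^2 = x^3 + 21 x + 17 mod 23:
  x = 1: RHS = 16, y in [4, 19]  -> 2 point(s)
  x = 4: RHS = 4, y in [2, 21]  -> 2 point(s)
  x = 7: RHS = 1, y in [1, 22]  -> 2 point(s)
  x = 10: RHS = 8, y in [10, 13]  -> 2 point(s)
  x = 13: RHS = 3, y in [7, 16]  -> 2 point(s)
  x = 15: RHS = 4, y in [2, 21]  -> 2 point(s)
  x = 21: RHS = 13, y in [6, 17]  -> 2 point(s)
  x = 22: RHS = 18, y in [8, 15]  -> 2 point(s)
Affine points: 16. Add the point at infinity: total = 17.

#E(F_23) = 17


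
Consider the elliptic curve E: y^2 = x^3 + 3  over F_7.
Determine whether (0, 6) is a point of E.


Check whether y^2 = x^3 + 0 x + 3 (mod 7) for (x, y) = (0, 6).
LHS: y^2 = 6^2 mod 7 = 1
RHS: x^3 + 0 x + 3 = 0^3 + 0*0 + 3 mod 7 = 3
LHS != RHS

No, not on the curve


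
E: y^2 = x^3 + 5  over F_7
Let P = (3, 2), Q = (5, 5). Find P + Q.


P != Q, so use the chord formula.
s = (y2 - y1) / (x2 - x1) = (3) / (2) mod 7 = 5
x3 = s^2 - x1 - x2 mod 7 = 5^2 - 3 - 5 = 3
y3 = s (x1 - x3) - y1 mod 7 = 5 * (3 - 3) - 2 = 5

P + Q = (3, 5)


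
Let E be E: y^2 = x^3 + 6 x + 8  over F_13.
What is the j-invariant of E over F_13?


Delta = -16(4 a^3 + 27 b^2) mod 13 = 11
-1728 * (4 a)^3 = -1728 * (4*6)^3 mod 13 = 5
j = 5 * 11^(-1) mod 13 = 4

j = 4 (mod 13)


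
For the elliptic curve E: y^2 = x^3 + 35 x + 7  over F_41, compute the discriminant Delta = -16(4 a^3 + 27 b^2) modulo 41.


4 a^3 + 27 b^2 = 4*35^3 + 27*7^2 = 171500 + 1323 = 172823
Delta = -16 * (172823) = -2765168
Delta mod 41 = 36

Delta = 36 (mod 41)


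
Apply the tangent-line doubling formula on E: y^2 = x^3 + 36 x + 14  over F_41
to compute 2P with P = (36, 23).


Doubling: s = (3 x1^2 + a) / (2 y1)
s = (3*36^2 + 36) / (2*23) mod 41 = 14
x3 = s^2 - 2 x1 mod 41 = 14^2 - 2*36 = 1
y3 = s (x1 - x3) - y1 mod 41 = 14 * (36 - 1) - 23 = 16

2P = (1, 16)


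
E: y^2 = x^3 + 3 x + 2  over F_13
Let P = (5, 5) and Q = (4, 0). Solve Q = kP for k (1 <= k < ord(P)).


Enumerate multiples of P until we hit Q = (4, 0):
  1P = (5, 5)
  2P = (3, 8)
  3P = (4, 0)
Match found at i = 3.

k = 3


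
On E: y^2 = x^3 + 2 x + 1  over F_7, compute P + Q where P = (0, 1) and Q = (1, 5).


P != Q, so use the chord formula.
s = (y2 - y1) / (x2 - x1) = (4) / (1) mod 7 = 4
x3 = s^2 - x1 - x2 mod 7 = 4^2 - 0 - 1 = 1
y3 = s (x1 - x3) - y1 mod 7 = 4 * (0 - 1) - 1 = 2

P + Q = (1, 2)


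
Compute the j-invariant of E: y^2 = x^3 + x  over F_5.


Delta = -16(4 a^3 + 27 b^2) mod 5 = 1
-1728 * (4 a)^3 = -1728 * (4*1)^3 mod 5 = 3
j = 3 * 1^(-1) mod 5 = 3

j = 3 (mod 5)


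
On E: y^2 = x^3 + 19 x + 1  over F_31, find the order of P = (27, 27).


Compute successive multiples of P until we hit O:
  1P = (27, 27)
  2P = (5, 29)
  3P = (9, 8)
  4P = (23, 22)
  5P = (0, 30)
  6P = (22, 0)
  7P = (0, 1)
  8P = (23, 9)
  ... (continuing to 12P)
  12P = O

ord(P) = 12


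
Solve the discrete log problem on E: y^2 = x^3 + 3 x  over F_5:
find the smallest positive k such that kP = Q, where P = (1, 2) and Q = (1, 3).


Enumerate multiples of P until we hit Q = (1, 3):
  1P = (1, 2)
  2P = (4, 1)
  3P = (4, 4)
  4P = (1, 3)
Match found at i = 4.

k = 4


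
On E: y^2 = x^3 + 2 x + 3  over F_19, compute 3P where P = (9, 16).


k = 3 = 11_2 (binary, LSB first: 11)
Double-and-add from P = (9, 16):
  bit 0 = 1: acc = O + (9, 16) = (9, 16)
  bit 1 = 1: acc = (9, 16) + (18, 0) = (9, 3)

3P = (9, 3)


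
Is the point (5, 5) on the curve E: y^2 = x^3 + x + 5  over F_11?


Check whether y^2 = x^3 + 1 x + 5 (mod 11) for (x, y) = (5, 5).
LHS: y^2 = 5^2 mod 11 = 3
RHS: x^3 + 1 x + 5 = 5^3 + 1*5 + 5 mod 11 = 3
LHS = RHS

Yes, on the curve


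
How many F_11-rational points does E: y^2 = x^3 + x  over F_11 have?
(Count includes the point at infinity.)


For each x in F_11, count y with y^2 = x^3 + 1 x + 0 mod 11:
  x = 0: RHS = 0, y in [0]  -> 1 point(s)
  x = 5: RHS = 9, y in [3, 8]  -> 2 point(s)
  x = 7: RHS = 9, y in [3, 8]  -> 2 point(s)
  x = 8: RHS = 3, y in [5, 6]  -> 2 point(s)
  x = 9: RHS = 1, y in [1, 10]  -> 2 point(s)
  x = 10: RHS = 9, y in [3, 8]  -> 2 point(s)
Affine points: 11. Add the point at infinity: total = 12.

#E(F_11) = 12


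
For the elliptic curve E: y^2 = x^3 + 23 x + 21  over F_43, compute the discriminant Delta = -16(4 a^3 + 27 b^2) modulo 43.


4 a^3 + 27 b^2 = 4*23^3 + 27*21^2 = 48668 + 11907 = 60575
Delta = -16 * (60575) = -969200
Delta mod 43 = 20

Delta = 20 (mod 43)


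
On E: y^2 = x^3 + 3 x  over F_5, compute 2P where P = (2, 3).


Doubling: s = (3 x1^2 + a) / (2 y1)
s = (3*2^2 + 3) / (2*3) mod 5 = 0
x3 = s^2 - 2 x1 mod 5 = 0^2 - 2*2 = 1
y3 = s (x1 - x3) - y1 mod 5 = 0 * (2 - 1) - 3 = 2

2P = (1, 2)


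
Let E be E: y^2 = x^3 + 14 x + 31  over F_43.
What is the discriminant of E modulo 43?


4 a^3 + 27 b^2 = 4*14^3 + 27*31^2 = 10976 + 25947 = 36923
Delta = -16 * (36923) = -590768
Delta mod 43 = 9

Delta = 9 (mod 43)


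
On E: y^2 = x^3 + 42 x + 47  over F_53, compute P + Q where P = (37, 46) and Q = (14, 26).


P != Q, so use the chord formula.
s = (y2 - y1) / (x2 - x1) = (33) / (30) mod 53 = 17
x3 = s^2 - x1 - x2 mod 53 = 17^2 - 37 - 14 = 26
y3 = s (x1 - x3) - y1 mod 53 = 17 * (37 - 26) - 46 = 35

P + Q = (26, 35)


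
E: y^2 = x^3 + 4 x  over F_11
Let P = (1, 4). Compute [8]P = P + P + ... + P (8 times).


k = 8 = 1000_2 (binary, LSB first: 0001)
Double-and-add from P = (1, 4):
  bit 0 = 0: acc unchanged = O
  bit 1 = 0: acc unchanged = O
  bit 2 = 0: acc unchanged = O
  bit 3 = 1: acc = O + (1, 7) = (1, 7)

8P = (1, 7)


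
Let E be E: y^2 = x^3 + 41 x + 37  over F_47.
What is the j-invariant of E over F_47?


Delta = -16(4 a^3 + 27 b^2) mod 47 = 46
-1728 * (4 a)^3 = -1728 * (4*41)^3 mod 47 = 28
j = 28 * 46^(-1) mod 47 = 19

j = 19 (mod 47)


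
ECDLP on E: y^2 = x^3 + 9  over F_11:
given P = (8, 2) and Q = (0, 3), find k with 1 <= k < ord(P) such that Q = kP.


Enumerate multiples of P until we hit Q = (0, 3):
  1P = (8, 2)
  2P = (0, 8)
  3P = (7, 0)
  4P = (0, 3)
Match found at i = 4.

k = 4


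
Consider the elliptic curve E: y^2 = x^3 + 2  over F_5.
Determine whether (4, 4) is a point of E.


Check whether y^2 = x^3 + 0 x + 2 (mod 5) for (x, y) = (4, 4).
LHS: y^2 = 4^2 mod 5 = 1
RHS: x^3 + 0 x + 2 = 4^3 + 0*4 + 2 mod 5 = 1
LHS = RHS

Yes, on the curve


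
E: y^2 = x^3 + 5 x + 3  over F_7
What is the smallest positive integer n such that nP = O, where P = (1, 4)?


Compute successive multiples of P until we hit O:
  1P = (1, 4)
  2P = (6, 5)
  3P = (2, 0)
  4P = (6, 2)
  5P = (1, 3)
  6P = O

ord(P) = 6


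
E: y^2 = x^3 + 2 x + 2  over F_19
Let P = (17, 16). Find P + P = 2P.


Doubling: s = (3 x1^2 + a) / (2 y1)
s = (3*17^2 + 2) / (2*16) mod 19 = 4
x3 = s^2 - 2 x1 mod 19 = 4^2 - 2*17 = 1
y3 = s (x1 - x3) - y1 mod 19 = 4 * (17 - 1) - 16 = 10

2P = (1, 10)


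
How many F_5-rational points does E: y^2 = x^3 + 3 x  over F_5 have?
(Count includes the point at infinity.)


For each x in F_5, count y with y^2 = x^3 + 3 x + 0 mod 5:
  x = 0: RHS = 0, y in [0]  -> 1 point(s)
  x = 1: RHS = 4, y in [2, 3]  -> 2 point(s)
  x = 2: RHS = 4, y in [2, 3]  -> 2 point(s)
  x = 3: RHS = 1, y in [1, 4]  -> 2 point(s)
  x = 4: RHS = 1, y in [1, 4]  -> 2 point(s)
Affine points: 9. Add the point at infinity: total = 10.

#E(F_5) = 10


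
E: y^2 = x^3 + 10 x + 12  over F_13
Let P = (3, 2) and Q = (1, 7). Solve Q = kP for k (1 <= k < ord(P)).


Enumerate multiples of P until we hit Q = (1, 7):
  1P = (3, 2)
  2P = (4, 5)
  3P = (2, 1)
  4P = (9, 5)
  5P = (11, 7)
  6P = (0, 8)
  7P = (1, 7)
Match found at i = 7.

k = 7


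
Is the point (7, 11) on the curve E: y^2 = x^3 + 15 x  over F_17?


Check whether y^2 = x^3 + 15 x + 0 (mod 17) for (x, y) = (7, 11).
LHS: y^2 = 11^2 mod 17 = 2
RHS: x^3 + 15 x + 0 = 7^3 + 15*7 + 0 mod 17 = 6
LHS != RHS

No, not on the curve


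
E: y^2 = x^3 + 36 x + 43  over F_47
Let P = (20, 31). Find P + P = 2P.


Doubling: s = (3 x1^2 + a) / (2 y1)
s = (3*20^2 + 36) / (2*31) mod 47 = 26
x3 = s^2 - 2 x1 mod 47 = 26^2 - 2*20 = 25
y3 = s (x1 - x3) - y1 mod 47 = 26 * (20 - 25) - 31 = 27

2P = (25, 27)


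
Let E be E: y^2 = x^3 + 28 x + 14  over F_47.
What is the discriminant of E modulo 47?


4 a^3 + 27 b^2 = 4*28^3 + 27*14^2 = 87808 + 5292 = 93100
Delta = -16 * (93100) = -1489600
Delta mod 47 = 18

Delta = 18 (mod 47)


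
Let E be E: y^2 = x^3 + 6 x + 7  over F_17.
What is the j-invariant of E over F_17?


Delta = -16(4 a^3 + 27 b^2) mod 17 = 11
-1728 * (4 a)^3 = -1728 * (4*6)^3 mod 17 = 1
j = 1 * 11^(-1) mod 17 = 14

j = 14 (mod 17)


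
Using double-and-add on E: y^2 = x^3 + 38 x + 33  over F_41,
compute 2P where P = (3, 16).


k = 2 = 10_2 (binary, LSB first: 01)
Double-and-add from P = (3, 16):
  bit 0 = 0: acc unchanged = O
  bit 1 = 1: acc = O + (33, 23) = (33, 23)

2P = (33, 23)


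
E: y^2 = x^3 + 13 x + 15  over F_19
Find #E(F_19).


For each x in F_19, count y with y^2 = x^3 + 13 x + 15 mod 19:
  x = 2: RHS = 11, y in [7, 12]  -> 2 point(s)
  x = 3: RHS = 5, y in [9, 10]  -> 2 point(s)
  x = 4: RHS = 17, y in [6, 13]  -> 2 point(s)
  x = 6: RHS = 5, y in [9, 10]  -> 2 point(s)
  x = 8: RHS = 4, y in [2, 17]  -> 2 point(s)
  x = 9: RHS = 6, y in [5, 14]  -> 2 point(s)
  x = 10: RHS = 5, y in [9, 10]  -> 2 point(s)
  x = 11: RHS = 7, y in [8, 11]  -> 2 point(s)
  x = 13: RHS = 6, y in [5, 14]  -> 2 point(s)
  x = 16: RHS = 6, y in [5, 14]  -> 2 point(s)
  x = 17: RHS = 0, y in [0]  -> 1 point(s)
  x = 18: RHS = 1, y in [1, 18]  -> 2 point(s)
Affine points: 23. Add the point at infinity: total = 24.

#E(F_19) = 24


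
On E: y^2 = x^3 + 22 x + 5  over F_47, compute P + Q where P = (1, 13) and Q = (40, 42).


P != Q, so use the chord formula.
s = (y2 - y1) / (x2 - x1) = (29) / (39) mod 47 = 14
x3 = s^2 - x1 - x2 mod 47 = 14^2 - 1 - 40 = 14
y3 = s (x1 - x3) - y1 mod 47 = 14 * (1 - 14) - 13 = 40

P + Q = (14, 40)


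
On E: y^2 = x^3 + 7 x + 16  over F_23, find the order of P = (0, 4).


Compute successive multiples of P until we hit O:
  1P = (0, 4)
  2P = (4, 4)
  3P = (19, 19)
  4P = (8, 3)
  5P = (1, 22)
  6P = (1, 1)
  7P = (8, 20)
  8P = (19, 4)
  ... (continuing to 11P)
  11P = O

ord(P) = 11


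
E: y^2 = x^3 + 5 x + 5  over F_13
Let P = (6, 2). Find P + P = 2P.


Doubling: s = (3 x1^2 + a) / (2 y1)
s = (3*6^2 + 5) / (2*2) mod 13 = 12
x3 = s^2 - 2 x1 mod 13 = 12^2 - 2*6 = 2
y3 = s (x1 - x3) - y1 mod 13 = 12 * (6 - 2) - 2 = 7

2P = (2, 7)


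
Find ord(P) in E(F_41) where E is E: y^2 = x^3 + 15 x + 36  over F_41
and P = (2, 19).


Compute successive multiples of P until we hit O:
  1P = (2, 19)
  2P = (36, 0)
  3P = (2, 22)
  4P = O

ord(P) = 4


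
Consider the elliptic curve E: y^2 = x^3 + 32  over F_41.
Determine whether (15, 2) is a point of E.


Check whether y^2 = x^3 + 0 x + 32 (mod 41) for (x, y) = (15, 2).
LHS: y^2 = 2^2 mod 41 = 4
RHS: x^3 + 0 x + 32 = 15^3 + 0*15 + 32 mod 41 = 4
LHS = RHS

Yes, on the curve


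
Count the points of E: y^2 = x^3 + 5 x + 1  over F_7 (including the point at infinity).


For each x in F_7, count y with y^2 = x^3 + 5 x + 1 mod 7:
  x = 0: RHS = 1, y in [1, 6]  -> 2 point(s)
  x = 1: RHS = 0, y in [0]  -> 1 point(s)
  x = 3: RHS = 1, y in [1, 6]  -> 2 point(s)
  x = 4: RHS = 1, y in [1, 6]  -> 2 point(s)
  x = 5: RHS = 4, y in [2, 5]  -> 2 point(s)
  x = 6: RHS = 2, y in [3, 4]  -> 2 point(s)
Affine points: 11. Add the point at infinity: total = 12.

#E(F_7) = 12


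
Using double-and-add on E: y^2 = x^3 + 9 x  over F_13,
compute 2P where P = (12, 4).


k = 2 = 10_2 (binary, LSB first: 01)
Double-and-add from P = (12, 4):
  bit 0 = 0: acc unchanged = O
  bit 1 = 1: acc = O + (1, 6) = (1, 6)

2P = (1, 6)


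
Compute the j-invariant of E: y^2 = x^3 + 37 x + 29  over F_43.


Delta = -16(4 a^3 + 27 b^2) mod 43 = 16
-1728 * (4 a)^3 = -1728 * (4*37)^3 mod 43 = 39
j = 39 * 16^(-1) mod 43 = 32

j = 32 (mod 43)


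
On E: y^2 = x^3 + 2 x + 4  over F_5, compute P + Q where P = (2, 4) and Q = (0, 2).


P != Q, so use the chord formula.
s = (y2 - y1) / (x2 - x1) = (3) / (3) mod 5 = 1
x3 = s^2 - x1 - x2 mod 5 = 1^2 - 2 - 0 = 4
y3 = s (x1 - x3) - y1 mod 5 = 1 * (2 - 4) - 4 = 4

P + Q = (4, 4)


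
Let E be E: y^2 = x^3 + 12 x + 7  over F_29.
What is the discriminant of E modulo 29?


4 a^3 + 27 b^2 = 4*12^3 + 27*7^2 = 6912 + 1323 = 8235
Delta = -16 * (8235) = -131760
Delta mod 29 = 16

Delta = 16 (mod 29)


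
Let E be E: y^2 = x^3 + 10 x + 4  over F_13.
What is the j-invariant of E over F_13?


Delta = -16(4 a^3 + 27 b^2) mod 13 = 3
-1728 * (4 a)^3 = -1728 * (4*10)^3 mod 13 = 1
j = 1 * 3^(-1) mod 13 = 9

j = 9 (mod 13)


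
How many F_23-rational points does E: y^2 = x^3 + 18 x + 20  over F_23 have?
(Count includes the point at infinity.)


For each x in F_23, count y with y^2 = x^3 + 18 x + 20 mod 23:
  x = 1: RHS = 16, y in [4, 19]  -> 2 point(s)
  x = 2: RHS = 18, y in [8, 15]  -> 2 point(s)
  x = 3: RHS = 9, y in [3, 20]  -> 2 point(s)
  x = 4: RHS = 18, y in [8, 15]  -> 2 point(s)
  x = 7: RHS = 6, y in [11, 12]  -> 2 point(s)
  x = 8: RHS = 9, y in [3, 20]  -> 2 point(s)
  x = 10: RHS = 4, y in [2, 21]  -> 2 point(s)
  x = 11: RHS = 8, y in [10, 13]  -> 2 point(s)
  x = 12: RHS = 9, y in [3, 20]  -> 2 point(s)
  x = 13: RHS = 13, y in [6, 17]  -> 2 point(s)
  x = 14: RHS = 3, y in [7, 16]  -> 2 point(s)
  x = 15: RHS = 8, y in [10, 13]  -> 2 point(s)
  x = 17: RHS = 18, y in [8, 15]  -> 2 point(s)
  x = 18: RHS = 12, y in [9, 14]  -> 2 point(s)
  x = 20: RHS = 8, y in [10, 13]  -> 2 point(s)
  x = 22: RHS = 1, y in [1, 22]  -> 2 point(s)
Affine points: 32. Add the point at infinity: total = 33.

#E(F_23) = 33


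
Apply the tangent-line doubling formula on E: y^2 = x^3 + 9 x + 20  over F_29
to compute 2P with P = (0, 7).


Doubling: s = (3 x1^2 + a) / (2 y1)
s = (3*0^2 + 9) / (2*7) mod 29 = 11
x3 = s^2 - 2 x1 mod 29 = 11^2 - 2*0 = 5
y3 = s (x1 - x3) - y1 mod 29 = 11 * (0 - 5) - 7 = 25

2P = (5, 25)


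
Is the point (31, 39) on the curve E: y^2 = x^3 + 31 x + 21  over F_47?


Check whether y^2 = x^3 + 31 x + 21 (mod 47) for (x, y) = (31, 39).
LHS: y^2 = 39^2 mod 47 = 17
RHS: x^3 + 31 x + 21 = 31^3 + 31*31 + 21 mod 47 = 35
LHS != RHS

No, not on the curve


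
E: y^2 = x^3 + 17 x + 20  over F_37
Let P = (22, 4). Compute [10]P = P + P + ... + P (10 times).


k = 10 = 1010_2 (binary, LSB first: 0101)
Double-and-add from P = (22, 4):
  bit 0 = 0: acc unchanged = O
  bit 1 = 1: acc = O + (29, 1) = (29, 1)
  bit 2 = 0: acc unchanged = (29, 1)
  bit 3 = 1: acc = (29, 1) + (1, 1) = (7, 36)

10P = (7, 36)


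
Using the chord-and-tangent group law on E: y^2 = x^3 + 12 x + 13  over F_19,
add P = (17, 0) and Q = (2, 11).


P != Q, so use the chord formula.
s = (y2 - y1) / (x2 - x1) = (11) / (4) mod 19 = 17
x3 = s^2 - x1 - x2 mod 19 = 17^2 - 17 - 2 = 4
y3 = s (x1 - x3) - y1 mod 19 = 17 * (17 - 4) - 0 = 12

P + Q = (4, 12)


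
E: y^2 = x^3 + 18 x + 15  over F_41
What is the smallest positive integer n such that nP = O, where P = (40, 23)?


Compute successive multiples of P until we hit O:
  1P = (40, 23)
  2P = (18, 12)
  3P = (14, 31)
  4P = (23, 38)
  5P = (29, 30)
  6P = (9, 2)
  7P = (37, 24)
  8P = (37, 17)
  ... (continuing to 15P)
  15P = O

ord(P) = 15


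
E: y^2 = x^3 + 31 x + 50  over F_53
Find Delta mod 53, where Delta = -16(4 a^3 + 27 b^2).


4 a^3 + 27 b^2 = 4*31^3 + 27*50^2 = 119164 + 67500 = 186664
Delta = -16 * (186664) = -2986624
Delta mod 53 = 32

Delta = 32 (mod 53)


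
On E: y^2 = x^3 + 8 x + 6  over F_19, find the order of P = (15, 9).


Compute successive multiples of P until we hit O:
  1P = (15, 9)
  2P = (9, 16)
  3P = (18, 4)
  4P = (12, 5)
  5P = (17, 1)
  6P = (3, 0)
  7P = (17, 18)
  8P = (12, 14)
  ... (continuing to 12P)
  12P = O

ord(P) = 12


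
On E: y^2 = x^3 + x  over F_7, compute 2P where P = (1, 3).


k = 2 = 10_2 (binary, LSB first: 01)
Double-and-add from P = (1, 3):
  bit 0 = 0: acc unchanged = O
  bit 1 = 1: acc = O + (0, 0) = (0, 0)

2P = (0, 0)


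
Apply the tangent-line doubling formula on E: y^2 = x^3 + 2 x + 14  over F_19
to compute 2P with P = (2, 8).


Doubling: s = (3 x1^2 + a) / (2 y1)
s = (3*2^2 + 2) / (2*8) mod 19 = 8
x3 = s^2 - 2 x1 mod 19 = 8^2 - 2*2 = 3
y3 = s (x1 - x3) - y1 mod 19 = 8 * (2 - 3) - 8 = 3

2P = (3, 3)


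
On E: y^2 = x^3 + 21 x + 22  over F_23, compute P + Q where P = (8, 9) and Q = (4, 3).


P != Q, so use the chord formula.
s = (y2 - y1) / (x2 - x1) = (17) / (19) mod 23 = 13
x3 = s^2 - x1 - x2 mod 23 = 13^2 - 8 - 4 = 19
y3 = s (x1 - x3) - y1 mod 23 = 13 * (8 - 19) - 9 = 9

P + Q = (19, 9)


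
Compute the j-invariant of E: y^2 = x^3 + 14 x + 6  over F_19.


Delta = -16(4 a^3 + 27 b^2) mod 19 = 10
-1728 * (4 a)^3 = -1728 * (4*14)^3 mod 19 = 18
j = 18 * 10^(-1) mod 19 = 17

j = 17 (mod 19)


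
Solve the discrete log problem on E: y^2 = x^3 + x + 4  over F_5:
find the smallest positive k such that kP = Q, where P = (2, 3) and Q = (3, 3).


Enumerate multiples of P until we hit Q = (3, 3):
  1P = (2, 3)
  2P = (0, 3)
  3P = (3, 2)
  4P = (1, 1)
  5P = (1, 4)
  6P = (3, 3)
Match found at i = 6.

k = 6


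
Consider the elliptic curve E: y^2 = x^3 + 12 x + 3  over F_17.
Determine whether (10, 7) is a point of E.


Check whether y^2 = x^3 + 12 x + 3 (mod 17) for (x, y) = (10, 7).
LHS: y^2 = 7^2 mod 17 = 15
RHS: x^3 + 12 x + 3 = 10^3 + 12*10 + 3 mod 17 = 1
LHS != RHS

No, not on the curve


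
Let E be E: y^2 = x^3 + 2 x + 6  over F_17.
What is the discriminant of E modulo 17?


4 a^3 + 27 b^2 = 4*2^3 + 27*6^2 = 32 + 972 = 1004
Delta = -16 * (1004) = -16064
Delta mod 17 = 1

Delta = 1 (mod 17)


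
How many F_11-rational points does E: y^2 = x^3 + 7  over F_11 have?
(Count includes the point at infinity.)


For each x in F_11, count y with y^2 = x^3 + 0 x + 7 mod 11:
  x = 2: RHS = 4, y in [2, 9]  -> 2 point(s)
  x = 3: RHS = 1, y in [1, 10]  -> 2 point(s)
  x = 4: RHS = 5, y in [4, 7]  -> 2 point(s)
  x = 5: RHS = 0, y in [0]  -> 1 point(s)
  x = 6: RHS = 3, y in [5, 6]  -> 2 point(s)
  x = 7: RHS = 9, y in [3, 8]  -> 2 point(s)
Affine points: 11. Add the point at infinity: total = 12.

#E(F_11) = 12


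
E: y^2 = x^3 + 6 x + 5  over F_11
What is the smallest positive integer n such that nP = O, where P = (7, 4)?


Compute successive multiples of P until we hit O:
  1P = (7, 4)
  2P = (2, 5)
  3P = (6, 9)
  4P = (1, 10)
  5P = (4, 4)
  6P = (0, 7)
  7P = (8, 9)
  8P = (10, 3)
  ... (continuing to 17P)
  17P = O

ord(P) = 17


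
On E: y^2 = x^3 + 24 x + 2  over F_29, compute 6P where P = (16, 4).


k = 6 = 110_2 (binary, LSB first: 011)
Double-and-add from P = (16, 4):
  bit 0 = 0: acc unchanged = O
  bit 1 = 1: acc = O + (25, 4) = (25, 4)
  bit 2 = 1: acc = (25, 4) + (2, 0) = (25, 25)

6P = (25, 25)


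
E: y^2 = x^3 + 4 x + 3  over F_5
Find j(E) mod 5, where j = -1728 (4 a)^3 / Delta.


Delta = -16(4 a^3 + 27 b^2) mod 5 = 1
-1728 * (4 a)^3 = -1728 * (4*4)^3 mod 5 = 2
j = 2 * 1^(-1) mod 5 = 2

j = 2 (mod 5)


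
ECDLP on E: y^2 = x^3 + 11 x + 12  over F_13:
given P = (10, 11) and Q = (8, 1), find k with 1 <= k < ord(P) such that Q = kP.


Enumerate multiples of P until we hit Q = (8, 1):
  1P = (10, 11)
  2P = (2, 4)
  3P = (4, 4)
  4P = (0, 5)
  5P = (7, 9)
  6P = (8, 12)
  7P = (5, 6)
  8P = (12, 0)
  9P = (5, 7)
  10P = (8, 1)
Match found at i = 10.

k = 10


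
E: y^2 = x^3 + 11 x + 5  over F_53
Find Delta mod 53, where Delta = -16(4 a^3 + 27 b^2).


4 a^3 + 27 b^2 = 4*11^3 + 27*5^2 = 5324 + 675 = 5999
Delta = -16 * (5999) = -95984
Delta mod 53 = 52

Delta = 52 (mod 53)


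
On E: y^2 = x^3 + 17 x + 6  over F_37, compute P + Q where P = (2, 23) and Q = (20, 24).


P != Q, so use the chord formula.
s = (y2 - y1) / (x2 - x1) = (1) / (18) mod 37 = 35
x3 = s^2 - x1 - x2 mod 37 = 35^2 - 2 - 20 = 19
y3 = s (x1 - x3) - y1 mod 37 = 35 * (2 - 19) - 23 = 11

P + Q = (19, 11)


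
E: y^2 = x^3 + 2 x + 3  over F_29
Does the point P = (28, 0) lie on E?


Check whether y^2 = x^3 + 2 x + 3 (mod 29) for (x, y) = (28, 0).
LHS: y^2 = 0^2 mod 29 = 0
RHS: x^3 + 2 x + 3 = 28^3 + 2*28 + 3 mod 29 = 0
LHS = RHS

Yes, on the curve


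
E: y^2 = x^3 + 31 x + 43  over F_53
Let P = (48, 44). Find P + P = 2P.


Doubling: s = (3 x1^2 + a) / (2 y1)
s = (3*48^2 + 31) / (2*44) mod 53 = 0
x3 = s^2 - 2 x1 mod 53 = 0^2 - 2*48 = 10
y3 = s (x1 - x3) - y1 mod 53 = 0 * (48 - 10) - 44 = 9

2P = (10, 9)


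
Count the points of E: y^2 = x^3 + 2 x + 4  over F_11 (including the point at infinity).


For each x in F_11, count y with y^2 = x^3 + 2 x + 4 mod 11:
  x = 0: RHS = 4, y in [2, 9]  -> 2 point(s)
  x = 2: RHS = 5, y in [4, 7]  -> 2 point(s)
  x = 3: RHS = 4, y in [2, 9]  -> 2 point(s)
  x = 6: RHS = 1, y in [1, 10]  -> 2 point(s)
  x = 7: RHS = 9, y in [3, 8]  -> 2 point(s)
  x = 8: RHS = 4, y in [2, 9]  -> 2 point(s)
  x = 9: RHS = 3, y in [5, 6]  -> 2 point(s)
  x = 10: RHS = 1, y in [1, 10]  -> 2 point(s)
Affine points: 16. Add the point at infinity: total = 17.

#E(F_11) = 17


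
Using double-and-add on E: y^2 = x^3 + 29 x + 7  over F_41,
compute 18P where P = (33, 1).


k = 18 = 10010_2 (binary, LSB first: 01001)
Double-and-add from P = (33, 1):
  bit 0 = 0: acc unchanged = O
  bit 1 = 1: acc = O + (39, 33) = (39, 33)
  bit 2 = 0: acc unchanged = (39, 33)
  bit 3 = 0: acc unchanged = (39, 33)
  bit 4 = 1: acc = (39, 33) + (32, 1) = (16, 37)

18P = (16, 37)


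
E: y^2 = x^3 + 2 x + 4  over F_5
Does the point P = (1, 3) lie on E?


Check whether y^2 = x^3 + 2 x + 4 (mod 5) for (x, y) = (1, 3).
LHS: y^2 = 3^2 mod 5 = 4
RHS: x^3 + 2 x + 4 = 1^3 + 2*1 + 4 mod 5 = 2
LHS != RHS

No, not on the curve


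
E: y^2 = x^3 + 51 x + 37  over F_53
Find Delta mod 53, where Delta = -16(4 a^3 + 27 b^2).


4 a^3 + 27 b^2 = 4*51^3 + 27*37^2 = 530604 + 36963 = 567567
Delta = -16 * (567567) = -9081072
Delta mod 53 = 1

Delta = 1 (mod 53)


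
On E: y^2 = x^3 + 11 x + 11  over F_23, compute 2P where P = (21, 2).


Doubling: s = (3 x1^2 + a) / (2 y1)
s = (3*21^2 + 11) / (2*2) mod 23 = 0
x3 = s^2 - 2 x1 mod 23 = 0^2 - 2*21 = 4
y3 = s (x1 - x3) - y1 mod 23 = 0 * (21 - 4) - 2 = 21

2P = (4, 21)


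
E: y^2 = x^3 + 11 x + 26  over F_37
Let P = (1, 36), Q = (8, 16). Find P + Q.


P != Q, so use the chord formula.
s = (y2 - y1) / (x2 - x1) = (17) / (7) mod 37 = 13
x3 = s^2 - x1 - x2 mod 37 = 13^2 - 1 - 8 = 12
y3 = s (x1 - x3) - y1 mod 37 = 13 * (1 - 12) - 36 = 6

P + Q = (12, 6)


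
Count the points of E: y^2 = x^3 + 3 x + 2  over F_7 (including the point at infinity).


For each x in F_7, count y with y^2 = x^3 + 3 x + 2 mod 7:
  x = 0: RHS = 2, y in [3, 4]  -> 2 point(s)
  x = 2: RHS = 2, y in [3, 4]  -> 2 point(s)
  x = 4: RHS = 1, y in [1, 6]  -> 2 point(s)
  x = 5: RHS = 2, y in [3, 4]  -> 2 point(s)
Affine points: 8. Add the point at infinity: total = 9.

#E(F_7) = 9


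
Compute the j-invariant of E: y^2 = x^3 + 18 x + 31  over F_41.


Delta = -16(4 a^3 + 27 b^2) mod 41 = 30
-1728 * (4 a)^3 = -1728 * (4*18)^3 mod 41 = 14
j = 14 * 30^(-1) mod 41 = 36

j = 36 (mod 41)


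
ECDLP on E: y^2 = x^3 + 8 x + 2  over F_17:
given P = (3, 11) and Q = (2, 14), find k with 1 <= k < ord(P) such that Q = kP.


Enumerate multiples of P until we hit Q = (2, 14):
  1P = (3, 11)
  2P = (9, 15)
  3P = (13, 5)
  4P = (0, 11)
  5P = (14, 6)
  6P = (4, 8)
  7P = (2, 3)
  8P = (8, 0)
  9P = (2, 14)
Match found at i = 9.

k = 9


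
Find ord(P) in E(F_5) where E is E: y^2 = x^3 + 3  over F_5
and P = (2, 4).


Compute successive multiples of P until we hit O:
  1P = (2, 4)
  2P = (2, 1)
  3P = O

ord(P) = 3


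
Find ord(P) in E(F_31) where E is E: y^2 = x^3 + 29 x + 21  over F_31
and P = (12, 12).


Compute successive multiples of P until we hit O:
  1P = (12, 12)
  2P = (1, 12)
  3P = (18, 19)
  4P = (17, 8)
  5P = (20, 13)
  6P = (15, 7)
  7P = (24, 8)
  8P = (2, 26)
  ... (continuing to 32P)
  32P = O

ord(P) = 32


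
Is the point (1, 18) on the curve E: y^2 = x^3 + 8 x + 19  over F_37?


Check whether y^2 = x^3 + 8 x + 19 (mod 37) for (x, y) = (1, 18).
LHS: y^2 = 18^2 mod 37 = 28
RHS: x^3 + 8 x + 19 = 1^3 + 8*1 + 19 mod 37 = 28
LHS = RHS

Yes, on the curve


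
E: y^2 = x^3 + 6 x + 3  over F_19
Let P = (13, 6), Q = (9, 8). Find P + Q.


P != Q, so use the chord formula.
s = (y2 - y1) / (x2 - x1) = (2) / (15) mod 19 = 9
x3 = s^2 - x1 - x2 mod 19 = 9^2 - 13 - 9 = 2
y3 = s (x1 - x3) - y1 mod 19 = 9 * (13 - 2) - 6 = 17

P + Q = (2, 17)


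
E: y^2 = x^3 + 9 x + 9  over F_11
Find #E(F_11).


For each x in F_11, count y with y^2 = x^3 + 9 x + 9 mod 11:
  x = 0: RHS = 9, y in [3, 8]  -> 2 point(s)
  x = 5: RHS = 3, y in [5, 6]  -> 2 point(s)
  x = 6: RHS = 4, y in [2, 9]  -> 2 point(s)
  x = 9: RHS = 5, y in [4, 7]  -> 2 point(s)
Affine points: 8. Add the point at infinity: total = 9.

#E(F_11) = 9


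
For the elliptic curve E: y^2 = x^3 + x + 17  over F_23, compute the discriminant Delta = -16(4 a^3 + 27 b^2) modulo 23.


4 a^3 + 27 b^2 = 4*1^3 + 27*17^2 = 4 + 7803 = 7807
Delta = -16 * (7807) = -124912
Delta mod 23 = 1

Delta = 1 (mod 23)


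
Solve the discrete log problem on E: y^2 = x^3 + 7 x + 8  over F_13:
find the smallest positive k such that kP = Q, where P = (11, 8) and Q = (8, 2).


Enumerate multiples of P until we hit Q = (8, 2):
  1P = (11, 8)
  2P = (8, 11)
  3P = (8, 2)
Match found at i = 3.

k = 3


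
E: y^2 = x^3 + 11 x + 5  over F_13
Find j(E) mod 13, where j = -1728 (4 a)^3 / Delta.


Delta = -16(4 a^3 + 27 b^2) mod 13 = 8
-1728 * (4 a)^3 = -1728 * (4*11)^3 mod 13 = 8
j = 8 * 8^(-1) mod 13 = 1

j = 1 (mod 13)


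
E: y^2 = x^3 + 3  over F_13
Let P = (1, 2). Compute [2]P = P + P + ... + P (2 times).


k = 2 = 10_2 (binary, LSB first: 01)
Double-and-add from P = (1, 2):
  bit 0 = 0: acc unchanged = O
  bit 1 = 1: acc = O + (1, 11) = (1, 11)

2P = (1, 11)


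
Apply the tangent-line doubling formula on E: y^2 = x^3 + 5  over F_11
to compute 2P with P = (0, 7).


Doubling: s = (3 x1^2 + a) / (2 y1)
s = (3*0^2 + 0) / (2*7) mod 11 = 0
x3 = s^2 - 2 x1 mod 11 = 0^2 - 2*0 = 0
y3 = s (x1 - x3) - y1 mod 11 = 0 * (0 - 0) - 7 = 4

2P = (0, 4)


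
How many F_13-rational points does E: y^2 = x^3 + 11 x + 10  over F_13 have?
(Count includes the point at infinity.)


For each x in F_13, count y with y^2 = x^3 + 11 x + 10 mod 13:
  x = 0: RHS = 10, y in [6, 7]  -> 2 point(s)
  x = 1: RHS = 9, y in [3, 10]  -> 2 point(s)
  x = 2: RHS = 1, y in [1, 12]  -> 2 point(s)
  x = 4: RHS = 1, y in [1, 12]  -> 2 point(s)
  x = 7: RHS = 1, y in [1, 12]  -> 2 point(s)
  x = 8: RHS = 12, y in [5, 8]  -> 2 point(s)
Affine points: 12. Add the point at infinity: total = 13.

#E(F_13) = 13


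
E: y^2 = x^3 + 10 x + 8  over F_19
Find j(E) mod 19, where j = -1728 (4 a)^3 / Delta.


Delta = -16(4 a^3 + 27 b^2) mod 19 = 8
-1728 * (4 a)^3 = -1728 * (4*10)^3 mod 19 = 8
j = 8 * 8^(-1) mod 19 = 1

j = 1 (mod 19)


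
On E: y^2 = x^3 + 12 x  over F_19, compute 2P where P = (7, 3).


Doubling: s = (3 x1^2 + a) / (2 y1)
s = (3*7^2 + 12) / (2*3) mod 19 = 17
x3 = s^2 - 2 x1 mod 19 = 17^2 - 2*7 = 9
y3 = s (x1 - x3) - y1 mod 19 = 17 * (7 - 9) - 3 = 1

2P = (9, 1)


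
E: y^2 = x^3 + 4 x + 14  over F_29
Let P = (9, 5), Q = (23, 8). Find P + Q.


P != Q, so use the chord formula.
s = (y2 - y1) / (x2 - x1) = (3) / (14) mod 29 = 23
x3 = s^2 - x1 - x2 mod 29 = 23^2 - 9 - 23 = 4
y3 = s (x1 - x3) - y1 mod 29 = 23 * (9 - 4) - 5 = 23

P + Q = (4, 23)


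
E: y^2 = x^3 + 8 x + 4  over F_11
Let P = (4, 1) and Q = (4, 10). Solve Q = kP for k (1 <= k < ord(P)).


Enumerate multiples of P until we hit Q = (4, 10):
  1P = (4, 1)
  2P = (6, 9)
  3P = (6, 2)
  4P = (4, 10)
Match found at i = 4.

k = 4


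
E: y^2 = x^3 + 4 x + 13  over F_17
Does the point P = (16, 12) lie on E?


Check whether y^2 = x^3 + 4 x + 13 (mod 17) for (x, y) = (16, 12).
LHS: y^2 = 12^2 mod 17 = 8
RHS: x^3 + 4 x + 13 = 16^3 + 4*16 + 13 mod 17 = 8
LHS = RHS

Yes, on the curve


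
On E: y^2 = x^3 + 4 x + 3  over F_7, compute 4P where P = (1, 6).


k = 4 = 100_2 (binary, LSB first: 001)
Double-and-add from P = (1, 6):
  bit 0 = 0: acc unchanged = O
  bit 1 = 0: acc unchanged = O
  bit 2 = 1: acc = O + (5, 6) = (5, 6)

4P = (5, 6)


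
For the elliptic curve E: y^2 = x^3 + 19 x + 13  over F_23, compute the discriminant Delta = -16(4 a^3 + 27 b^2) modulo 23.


4 a^3 + 27 b^2 = 4*19^3 + 27*13^2 = 27436 + 4563 = 31999
Delta = -16 * (31999) = -511984
Delta mod 23 = 19

Delta = 19 (mod 23)


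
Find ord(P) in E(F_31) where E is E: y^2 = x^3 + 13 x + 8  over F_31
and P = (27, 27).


Compute successive multiples of P until we hit O:
  1P = (27, 27)
  2P = (24, 16)
  3P = (21, 26)
  4P = (8, 2)
  5P = (4, 0)
  6P = (8, 29)
  7P = (21, 5)
  8P = (24, 15)
  ... (continuing to 10P)
  10P = O

ord(P) = 10


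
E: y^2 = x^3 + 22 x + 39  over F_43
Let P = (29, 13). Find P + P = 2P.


Doubling: s = (3 x1^2 + a) / (2 y1)
s = (3*29^2 + 22) / (2*13) mod 43 = 40
x3 = s^2 - 2 x1 mod 43 = 40^2 - 2*29 = 37
y3 = s (x1 - x3) - y1 mod 43 = 40 * (29 - 37) - 13 = 11

2P = (37, 11)


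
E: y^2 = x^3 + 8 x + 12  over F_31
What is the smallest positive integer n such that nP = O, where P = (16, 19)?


Compute successive multiples of P until we hit O:
  1P = (16, 19)
  2P = (18, 25)
  3P = (6, 11)
  4P = (27, 28)
  5P = (23, 26)
  6P = (24, 4)
  7P = (26, 23)
  8P = (9, 21)
  ... (continuing to 41P)
  41P = O

ord(P) = 41


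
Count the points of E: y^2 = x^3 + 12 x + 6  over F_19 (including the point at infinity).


For each x in F_19, count y with y^2 = x^3 + 12 x + 6 mod 19:
  x = 0: RHS = 6, y in [5, 14]  -> 2 point(s)
  x = 1: RHS = 0, y in [0]  -> 1 point(s)
  x = 2: RHS = 0, y in [0]  -> 1 point(s)
  x = 4: RHS = 4, y in [2, 17]  -> 2 point(s)
  x = 5: RHS = 1, y in [1, 18]  -> 2 point(s)
  x = 6: RHS = 9, y in [3, 16]  -> 2 point(s)
  x = 8: RHS = 6, y in [5, 14]  -> 2 point(s)
  x = 9: RHS = 7, y in [8, 11]  -> 2 point(s)
  x = 10: RHS = 5, y in [9, 10]  -> 2 point(s)
  x = 11: RHS = 6, y in [5, 14]  -> 2 point(s)
  x = 12: RHS = 16, y in [4, 15]  -> 2 point(s)
  x = 14: RHS = 11, y in [7, 12]  -> 2 point(s)
  x = 16: RHS = 0, y in [0]  -> 1 point(s)
Affine points: 23. Add the point at infinity: total = 24.

#E(F_19) = 24


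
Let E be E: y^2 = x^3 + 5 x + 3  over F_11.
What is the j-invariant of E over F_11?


Delta = -16(4 a^3 + 27 b^2) mod 11 = 3
-1728 * (4 a)^3 = -1728 * (4*5)^3 mod 11 = 8
j = 8 * 3^(-1) mod 11 = 10

j = 10 (mod 11)


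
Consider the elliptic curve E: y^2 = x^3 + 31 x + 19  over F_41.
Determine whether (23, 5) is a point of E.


Check whether y^2 = x^3 + 31 x + 19 (mod 41) for (x, y) = (23, 5).
LHS: y^2 = 5^2 mod 41 = 25
RHS: x^3 + 31 x + 19 = 23^3 + 31*23 + 19 mod 41 = 25
LHS = RHS

Yes, on the curve


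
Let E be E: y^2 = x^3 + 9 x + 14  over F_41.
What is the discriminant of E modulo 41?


4 a^3 + 27 b^2 = 4*9^3 + 27*14^2 = 2916 + 5292 = 8208
Delta = -16 * (8208) = -131328
Delta mod 41 = 36

Delta = 36 (mod 41)


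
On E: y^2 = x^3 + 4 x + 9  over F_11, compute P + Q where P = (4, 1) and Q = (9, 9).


P != Q, so use the chord formula.
s = (y2 - y1) / (x2 - x1) = (8) / (5) mod 11 = 6
x3 = s^2 - x1 - x2 mod 11 = 6^2 - 4 - 9 = 1
y3 = s (x1 - x3) - y1 mod 11 = 6 * (4 - 1) - 1 = 6

P + Q = (1, 6)


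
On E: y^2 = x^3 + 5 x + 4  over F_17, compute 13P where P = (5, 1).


k = 13 = 1101_2 (binary, LSB first: 1011)
Double-and-add from P = (5, 1):
  bit 0 = 1: acc = O + (5, 1) = (5, 1)
  bit 1 = 0: acc unchanged = (5, 1)
  bit 2 = 1: acc = (5, 1) + (14, 9) = (16, 10)
  bit 3 = 1: acc = (16, 10) + (10, 0) = (7, 5)

13P = (7, 5)


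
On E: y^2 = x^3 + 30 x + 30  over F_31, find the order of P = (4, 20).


Compute successive multiples of P until we hit O:
  1P = (4, 20)
  2P = (12, 14)
  3P = (2, 25)
  4P = (8, 21)
  5P = (21, 30)
  6P = (16, 24)
  7P = (18, 27)
  8P = (17, 20)
  ... (continuing to 29P)
  29P = O

ord(P) = 29


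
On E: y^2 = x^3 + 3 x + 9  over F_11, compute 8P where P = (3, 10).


k = 8 = 1000_2 (binary, LSB first: 0001)
Double-and-add from P = (3, 10):
  bit 0 = 0: acc unchanged = O
  bit 1 = 0: acc unchanged = O
  bit 2 = 0: acc unchanged = O
  bit 3 = 1: acc = O + (2, 1) = (2, 1)

8P = (2, 1)


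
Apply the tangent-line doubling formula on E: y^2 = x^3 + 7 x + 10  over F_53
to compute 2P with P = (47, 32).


Doubling: s = (3 x1^2 + a) / (2 y1)
s = (3*47^2 + 7) / (2*32) mod 53 = 49
x3 = s^2 - 2 x1 mod 53 = 49^2 - 2*47 = 28
y3 = s (x1 - x3) - y1 mod 53 = 49 * (47 - 28) - 32 = 51

2P = (28, 51)


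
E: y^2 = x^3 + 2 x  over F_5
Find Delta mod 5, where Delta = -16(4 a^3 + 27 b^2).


4 a^3 + 27 b^2 = 4*2^3 + 27*0^2 = 32 + 0 = 32
Delta = -16 * (32) = -512
Delta mod 5 = 3

Delta = 3 (mod 5)


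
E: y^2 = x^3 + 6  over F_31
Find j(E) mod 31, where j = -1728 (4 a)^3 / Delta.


Delta = -16(4 a^3 + 27 b^2) mod 31 = 10
-1728 * (4 a)^3 = -1728 * (4*0)^3 mod 31 = 0
j = 0 * 10^(-1) mod 31 = 0

j = 0 (mod 31)


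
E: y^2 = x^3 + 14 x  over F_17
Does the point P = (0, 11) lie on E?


Check whether y^2 = x^3 + 14 x + 0 (mod 17) for (x, y) = (0, 11).
LHS: y^2 = 11^2 mod 17 = 2
RHS: x^3 + 14 x + 0 = 0^3 + 14*0 + 0 mod 17 = 0
LHS != RHS

No, not on the curve


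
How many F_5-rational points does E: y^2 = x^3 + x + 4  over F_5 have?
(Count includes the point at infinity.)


For each x in F_5, count y with y^2 = x^3 + 1 x + 4 mod 5:
  x = 0: RHS = 4, y in [2, 3]  -> 2 point(s)
  x = 1: RHS = 1, y in [1, 4]  -> 2 point(s)
  x = 2: RHS = 4, y in [2, 3]  -> 2 point(s)
  x = 3: RHS = 4, y in [2, 3]  -> 2 point(s)
Affine points: 8. Add the point at infinity: total = 9.

#E(F_5) = 9


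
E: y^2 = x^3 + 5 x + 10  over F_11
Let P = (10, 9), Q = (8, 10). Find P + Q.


P != Q, so use the chord formula.
s = (y2 - y1) / (x2 - x1) = (1) / (9) mod 11 = 5
x3 = s^2 - x1 - x2 mod 11 = 5^2 - 10 - 8 = 7
y3 = s (x1 - x3) - y1 mod 11 = 5 * (10 - 7) - 9 = 6

P + Q = (7, 6)


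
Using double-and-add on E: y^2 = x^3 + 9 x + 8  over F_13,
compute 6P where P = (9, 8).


k = 6 = 110_2 (binary, LSB first: 011)
Double-and-add from P = (9, 8):
  bit 0 = 0: acc unchanged = O
  bit 1 = 1: acc = O + (5, 3) = (5, 3)
  bit 2 = 1: acc = (5, 3) + (4, 11) = (3, 7)

6P = (3, 7)


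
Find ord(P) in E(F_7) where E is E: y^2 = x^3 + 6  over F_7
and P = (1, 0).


Compute successive multiples of P until we hit O:
  1P = (1, 0)
  2P = O

ord(P) = 2


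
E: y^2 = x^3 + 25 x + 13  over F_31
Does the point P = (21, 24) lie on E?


Check whether y^2 = x^3 + 25 x + 13 (mod 31) for (x, y) = (21, 24).
LHS: y^2 = 24^2 mod 31 = 18
RHS: x^3 + 25 x + 13 = 21^3 + 25*21 + 13 mod 31 = 3
LHS != RHS

No, not on the curve


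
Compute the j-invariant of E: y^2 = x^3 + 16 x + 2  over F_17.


Delta = -16(4 a^3 + 27 b^2) mod 17 = 2
-1728 * (4 a)^3 = -1728 * (4*16)^3 mod 17 = 7
j = 7 * 2^(-1) mod 17 = 12

j = 12 (mod 17)


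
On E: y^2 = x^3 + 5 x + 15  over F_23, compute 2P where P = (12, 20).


Doubling: s = (3 x1^2 + a) / (2 y1)
s = (3*12^2 + 5) / (2*20) mod 23 = 0
x3 = s^2 - 2 x1 mod 23 = 0^2 - 2*12 = 22
y3 = s (x1 - x3) - y1 mod 23 = 0 * (12 - 22) - 20 = 3

2P = (22, 3)


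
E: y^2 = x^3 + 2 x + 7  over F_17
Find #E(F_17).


For each x in F_17, count y with y^2 = x^3 + 2 x + 7 mod 17:
  x = 2: RHS = 2, y in [6, 11]  -> 2 point(s)
  x = 8: RHS = 8, y in [5, 12]  -> 2 point(s)
  x = 11: RHS = 0, y in [0]  -> 1 point(s)
  x = 12: RHS = 8, y in [5, 12]  -> 2 point(s)
  x = 14: RHS = 8, y in [5, 12]  -> 2 point(s)
  x = 16: RHS = 4, y in [2, 15]  -> 2 point(s)
Affine points: 11. Add the point at infinity: total = 12.

#E(F_17) = 12


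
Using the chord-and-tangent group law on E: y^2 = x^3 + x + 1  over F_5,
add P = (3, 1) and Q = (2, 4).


P != Q, so use the chord formula.
s = (y2 - y1) / (x2 - x1) = (3) / (4) mod 5 = 2
x3 = s^2 - x1 - x2 mod 5 = 2^2 - 3 - 2 = 4
y3 = s (x1 - x3) - y1 mod 5 = 2 * (3 - 4) - 1 = 2

P + Q = (4, 2)


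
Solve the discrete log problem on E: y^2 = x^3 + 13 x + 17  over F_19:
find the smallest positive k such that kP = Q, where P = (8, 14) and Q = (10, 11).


Enumerate multiples of P until we hit Q = (10, 11):
  1P = (8, 14)
  2P = (10, 8)
  3P = (10, 11)
Match found at i = 3.

k = 3


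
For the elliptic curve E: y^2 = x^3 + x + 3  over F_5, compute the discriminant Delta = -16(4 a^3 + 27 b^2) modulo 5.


4 a^3 + 27 b^2 = 4*1^3 + 27*3^2 = 4 + 243 = 247
Delta = -16 * (247) = -3952
Delta mod 5 = 3

Delta = 3 (mod 5)


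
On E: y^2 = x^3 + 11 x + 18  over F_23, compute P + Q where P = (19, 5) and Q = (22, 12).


P != Q, so use the chord formula.
s = (y2 - y1) / (x2 - x1) = (7) / (3) mod 23 = 10
x3 = s^2 - x1 - x2 mod 23 = 10^2 - 19 - 22 = 13
y3 = s (x1 - x3) - y1 mod 23 = 10 * (19 - 13) - 5 = 9

P + Q = (13, 9)


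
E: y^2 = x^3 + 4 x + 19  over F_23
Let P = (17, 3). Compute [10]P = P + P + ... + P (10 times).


k = 10 = 1010_2 (binary, LSB first: 0101)
Double-and-add from P = (17, 3):
  bit 0 = 0: acc unchanged = O
  bit 1 = 1: acc = O + (18, 9) = (18, 9)
  bit 2 = 0: acc unchanged = (18, 9)
  bit 3 = 1: acc = (18, 9) + (1, 22) = (17, 20)

10P = (17, 20)


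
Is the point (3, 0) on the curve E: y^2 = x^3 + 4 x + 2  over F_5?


Check whether y^2 = x^3 + 4 x + 2 (mod 5) for (x, y) = (3, 0).
LHS: y^2 = 0^2 mod 5 = 0
RHS: x^3 + 4 x + 2 = 3^3 + 4*3 + 2 mod 5 = 1
LHS != RHS

No, not on the curve


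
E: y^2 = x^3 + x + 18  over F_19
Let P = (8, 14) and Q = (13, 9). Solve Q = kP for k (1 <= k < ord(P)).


Enumerate multiples of P until we hit Q = (13, 9):
  1P = (8, 14)
  2P = (1, 1)
  3P = (15, 11)
  4P = (2, 16)
  5P = (7, 11)
  6P = (13, 9)
Match found at i = 6.

k = 6


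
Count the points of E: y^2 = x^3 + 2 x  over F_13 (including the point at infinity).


For each x in F_13, count y with y^2 = x^3 + 2 x + 0 mod 13:
  x = 0: RHS = 0, y in [0]  -> 1 point(s)
  x = 1: RHS = 3, y in [4, 9]  -> 2 point(s)
  x = 2: RHS = 12, y in [5, 8]  -> 2 point(s)
  x = 11: RHS = 1, y in [1, 12]  -> 2 point(s)
  x = 12: RHS = 10, y in [6, 7]  -> 2 point(s)
Affine points: 9. Add the point at infinity: total = 10.

#E(F_13) = 10


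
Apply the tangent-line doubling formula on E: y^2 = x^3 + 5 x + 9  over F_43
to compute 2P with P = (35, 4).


Doubling: s = (3 x1^2 + a) / (2 y1)
s = (3*35^2 + 5) / (2*4) mod 43 = 30
x3 = s^2 - 2 x1 mod 43 = 30^2 - 2*35 = 13
y3 = s (x1 - x3) - y1 mod 43 = 30 * (35 - 13) - 4 = 11

2P = (13, 11)


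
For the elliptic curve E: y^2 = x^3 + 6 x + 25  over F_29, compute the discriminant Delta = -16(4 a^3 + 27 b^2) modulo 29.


4 a^3 + 27 b^2 = 4*6^3 + 27*25^2 = 864 + 16875 = 17739
Delta = -16 * (17739) = -283824
Delta mod 29 = 28

Delta = 28 (mod 29)


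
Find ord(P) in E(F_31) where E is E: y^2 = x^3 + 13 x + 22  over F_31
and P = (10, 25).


Compute successive multiples of P until we hit O:
  1P = (10, 25)
  2P = (13, 30)
  3P = (28, 7)
  4P = (25, 21)
  5P = (29, 9)
  6P = (11, 15)
  7P = (17, 14)
  8P = (9, 0)
  ... (continuing to 16P)
  16P = O

ord(P) = 16


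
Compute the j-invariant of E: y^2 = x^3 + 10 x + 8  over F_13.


Delta = -16(4 a^3 + 27 b^2) mod 13 = 2
-1728 * (4 a)^3 = -1728 * (4*10)^3 mod 13 = 1
j = 1 * 2^(-1) mod 13 = 7

j = 7 (mod 13)
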